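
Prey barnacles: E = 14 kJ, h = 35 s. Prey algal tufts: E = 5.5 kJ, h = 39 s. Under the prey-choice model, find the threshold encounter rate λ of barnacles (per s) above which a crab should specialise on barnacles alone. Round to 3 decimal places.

The zero-one rule: include algal tufts iff E₂/h₂ > λE₁/(1+λh₁). Equality gives the switch point.
λE₁h₂ = E₂ + λE₂h₁ ⇒ λ = E₂/(E₁h₂ − E₂h₁) = 5.5/(546 − 192.5) = 0.01556 per s.

0.016 per s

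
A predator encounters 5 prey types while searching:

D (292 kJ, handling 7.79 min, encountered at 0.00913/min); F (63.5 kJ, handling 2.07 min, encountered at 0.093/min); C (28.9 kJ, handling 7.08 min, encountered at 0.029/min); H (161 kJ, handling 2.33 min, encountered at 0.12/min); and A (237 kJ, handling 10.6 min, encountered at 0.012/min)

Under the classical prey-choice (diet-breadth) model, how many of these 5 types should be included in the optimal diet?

E/h in descending order: H 69.1, D 37.5, F 30.7, A 22.4, C 4.08 kJ/min. The optimal diet is the largest prefix of this list for which every included type satisfies E_i/h_i > R on the types above it.
Rate on top 1: 15.1. D: 37.5 > 15.1 → include.
Rate on top 2: 16.28. F: 30.7 > 16.28 → include.
Rate on top 3: 18.07. A: 22.4 > 18.07 → include.
Rate on top 4: 18.4. C: 4.08 < 18.4 → exclude; stop.
Optimal diet: H, D, F, A — 4 of 5 types.

4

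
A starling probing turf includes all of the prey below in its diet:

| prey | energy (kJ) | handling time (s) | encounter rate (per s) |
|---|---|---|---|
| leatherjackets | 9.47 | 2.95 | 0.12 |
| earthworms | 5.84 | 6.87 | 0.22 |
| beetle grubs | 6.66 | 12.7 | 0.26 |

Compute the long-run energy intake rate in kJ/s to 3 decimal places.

R = (0.12×9.47 + 0.22×5.84 + 0.26×6.66) / (1 + 0.12×2.95 + 0.22×6.87 + 0.26×12.7) = 4.153/6.167 = 0.6733 kJ/s.

0.673 kJ/s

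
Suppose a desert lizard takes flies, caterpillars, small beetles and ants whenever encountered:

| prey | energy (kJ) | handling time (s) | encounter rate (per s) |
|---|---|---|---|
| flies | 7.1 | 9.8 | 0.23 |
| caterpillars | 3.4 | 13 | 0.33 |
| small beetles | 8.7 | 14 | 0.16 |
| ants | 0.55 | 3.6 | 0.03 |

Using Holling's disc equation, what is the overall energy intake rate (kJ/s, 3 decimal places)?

0.421 kJ/s

Energy encountered per unit search time: 0.23×7.1 + 0.33×3.4 + 0.16×8.7 + 0.03×0.55 = 4.163 kJ/s.
Handling time per unit search time: 0.23×9.8 + 0.33×13 + 0.16×14 + 0.03×3.6 = 8.892.
Rate = 4.163/(1 + 8.892) = 0.4209 kJ/s.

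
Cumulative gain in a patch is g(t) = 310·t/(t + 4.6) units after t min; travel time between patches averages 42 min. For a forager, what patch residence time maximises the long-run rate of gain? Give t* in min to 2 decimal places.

Maximise g(t)/(T+t): set derivative to zero → g'(t)(T+t) = g(t).
g'(t) = 310·4.6/(t + 4.6)². Setting 310·4.6/(t+4.6)² = 310t/[(t+4.6)(42+t)] gives 4.6(42+t) = t(t+4.6), so t² = 4.6×42 = 193.2.
t* = √193.2 = 13.9 min.

13.90 min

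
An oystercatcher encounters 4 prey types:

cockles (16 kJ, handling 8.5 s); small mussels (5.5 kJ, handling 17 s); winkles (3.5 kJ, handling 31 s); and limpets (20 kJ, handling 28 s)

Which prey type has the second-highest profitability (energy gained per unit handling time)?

limpets

Profitability E/h (kJ/s): cockles = 16/8.5 = 1.88, small mussels = 5.5/17 = 0.324, winkles = 3.5/31 = 0.113, limpets = 20/28 = 0.714.
Ranked: cockles > limpets > small mussels > winkles.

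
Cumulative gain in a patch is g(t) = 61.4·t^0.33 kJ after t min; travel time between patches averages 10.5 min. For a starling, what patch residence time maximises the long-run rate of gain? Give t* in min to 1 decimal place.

5.2 min

Maximise g(t)/(T+t): set derivative to zero → g'(t)(T+t) = g(t).
g'(t) = 0.33·61.4·t^-0.67. Setting 0.33·61.4·t^-0.67 = 61.4·t^0.33/(10.5+t) gives 0.33(10.5+t) = t, so 0.67·t = 0.33×10.5.
t* = 0.33×10.5/0.67 = 5.172 min.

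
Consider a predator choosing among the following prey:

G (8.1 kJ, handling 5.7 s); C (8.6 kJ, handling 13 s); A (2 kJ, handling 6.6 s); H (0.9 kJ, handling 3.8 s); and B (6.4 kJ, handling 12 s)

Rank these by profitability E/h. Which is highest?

In descending order of E/h:
G: 8.1/5.7 = 1.42 kJ/s
C: 8.6/13 = 0.662 kJ/s
B: 6.4/12 = 0.533 kJ/s
A: 2/6.6 = 0.303 kJ/s
H: 0.9/3.8 = 0.237 kJ/s

G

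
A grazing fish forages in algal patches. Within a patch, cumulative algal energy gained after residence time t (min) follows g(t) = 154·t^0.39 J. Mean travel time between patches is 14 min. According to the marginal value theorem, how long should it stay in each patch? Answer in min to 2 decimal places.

Maximise g(t)/(T+t): set derivative to zero → g'(t)(T+t) = g(t).
g'(t) = 0.39·154·t^-0.61. Setting 0.39·154·t^-0.61 = 154·t^0.39/(14+t) gives 0.39(14+t) = t, so 0.61·t = 0.39×14.
t* = 0.39×14/0.61 = 8.951 min.

8.95 min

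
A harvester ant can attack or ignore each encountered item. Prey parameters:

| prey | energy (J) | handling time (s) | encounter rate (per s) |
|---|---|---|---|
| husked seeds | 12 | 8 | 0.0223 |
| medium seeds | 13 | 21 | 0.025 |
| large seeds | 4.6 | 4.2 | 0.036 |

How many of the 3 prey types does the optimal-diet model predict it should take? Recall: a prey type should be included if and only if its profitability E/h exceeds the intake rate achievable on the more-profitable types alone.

3

E/h in descending order: husked seeds 1.5, large seeds 1.1, medium seeds 0.619 J/s. The optimal diet is the largest prefix of this list for which every included type satisfies E_i/h_i > R on the types above it.
Rate on top 1: 0.2271. large seeds: 1.1 > 0.2271 → include.
Rate on top 2: 0.3258. medium seeds: 0.619 > 0.3258 → include.
Optimal diet: husked seeds, large seeds, medium seeds — 3 of 3 types.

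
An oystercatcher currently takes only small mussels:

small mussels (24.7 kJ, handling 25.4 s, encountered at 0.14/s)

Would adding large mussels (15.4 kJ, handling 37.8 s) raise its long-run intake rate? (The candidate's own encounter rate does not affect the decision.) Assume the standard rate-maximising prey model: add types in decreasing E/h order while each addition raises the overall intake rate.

On small mussels alone, R = ΣλE/(1+Σλh) = 3.458/4.556 = 0.759 kJ/s.
Profitability of large mussels: 15.4/37.8 = 0.4074 kJ/s.
Since 0.4074 < R, time spent handling large mussels is better spent searching.

No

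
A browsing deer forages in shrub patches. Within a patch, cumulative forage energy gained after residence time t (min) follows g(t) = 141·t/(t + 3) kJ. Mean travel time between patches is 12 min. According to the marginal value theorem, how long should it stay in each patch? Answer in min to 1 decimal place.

Optimal t* satisfies g'(t*) = g(t*)/(T + t*).
g'(t) = 141·3/(t + 3)². Setting 141·3/(t+3)² = 141t/[(t+3)(12+t)] gives 3(12+t) = t(t+3), so t² = 3×12 = 36.
t* = √36 = 6 min.

6.0 min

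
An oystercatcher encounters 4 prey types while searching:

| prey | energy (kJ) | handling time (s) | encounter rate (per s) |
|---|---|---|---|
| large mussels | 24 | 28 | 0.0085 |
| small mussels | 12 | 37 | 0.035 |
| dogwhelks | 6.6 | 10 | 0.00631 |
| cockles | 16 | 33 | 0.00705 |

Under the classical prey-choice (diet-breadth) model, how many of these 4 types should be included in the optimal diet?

4

Rank by E/h (kJ/s): large mussels 0.857, dogwhelks 0.66, cockles 0.485, small mussels 0.324. Include each in turn until the next type's E/h falls below the running intake rate.
Rate on top 1: 0.1648. dogwhelks: 0.66 > 0.1648 → include.
Rate on top 2: 0.1888. cockles: 0.485 > 0.1888 → include.
Rate on top 3: 0.2337. small mussels: 0.324 > 0.2337 → include.
Optimal diet: large mussels, dogwhelks, cockles, small mussels — 4 of 4 types.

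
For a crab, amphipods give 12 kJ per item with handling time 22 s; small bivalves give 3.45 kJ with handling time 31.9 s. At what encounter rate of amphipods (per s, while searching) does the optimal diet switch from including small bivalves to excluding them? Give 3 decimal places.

The zero-one rule: include small bivalves iff E₂/h₂ > λE₁/(1+λh₁). Equality gives the switch point.
λE₁h₂ = E₂ + λE₂h₁ ⇒ λ = E₂/(E₁h₂ − E₂h₁) = 3.45/(382.8 − 75.9) = 0.01124 per s.

0.011 per s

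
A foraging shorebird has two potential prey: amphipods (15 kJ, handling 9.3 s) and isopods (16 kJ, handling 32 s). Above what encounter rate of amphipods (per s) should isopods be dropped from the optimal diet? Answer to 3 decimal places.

At the threshold, the rate on amphipods alone equals the profitability of isopods: λ·15/(1 + λ·9.3) = 16/32 = 0.5.
Rearranging, λ(15 − 0.5×9.3) = 0.5, so λ = 0.5/10.35 = 0.04831 per s.

0.048 per s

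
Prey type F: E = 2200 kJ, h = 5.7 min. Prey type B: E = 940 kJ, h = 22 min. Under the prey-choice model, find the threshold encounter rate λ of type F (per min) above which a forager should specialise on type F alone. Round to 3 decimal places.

The zero-one rule: include type B iff E₂/h₂ > λE₁/(1+λh₁). Equality gives the switch point.
λE₁h₂ = E₂ + λE₂h₁ ⇒ λ = E₂/(E₁h₂ − E₂h₁) = 940/(4.84e+04 − 5358) = 0.02184 per min.

0.022 per min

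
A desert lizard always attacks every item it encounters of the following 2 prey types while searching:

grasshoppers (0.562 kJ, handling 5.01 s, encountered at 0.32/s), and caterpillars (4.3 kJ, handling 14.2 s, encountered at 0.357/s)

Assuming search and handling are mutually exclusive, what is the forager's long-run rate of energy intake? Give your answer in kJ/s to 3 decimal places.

0.224 kJ/s

R = (0.32×0.562 + 0.357×4.3) / (1 + 0.32×5.01 + 0.357×14.2) = 1.715/7.673 = 0.2235 kJ/s.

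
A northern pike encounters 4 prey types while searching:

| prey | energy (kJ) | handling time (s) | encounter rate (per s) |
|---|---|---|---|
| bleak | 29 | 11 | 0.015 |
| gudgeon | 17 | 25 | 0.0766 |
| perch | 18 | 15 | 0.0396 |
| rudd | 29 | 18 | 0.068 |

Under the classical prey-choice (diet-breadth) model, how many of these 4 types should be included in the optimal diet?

Profitabilities (E/h, kJ/s): bleak 2.64, rudd 1.61, perch 1.2, gudgeon 0.68. Add prey in this order while the next type's profitability exceeds the intake rate on those already taken.
Rate on top 1: 0.3734. rudd: 1.61 > 0.3734 → include.
Rate on top 2: 1.008. perch: 1.2 > 1.008 → include.
Rate on top 3: 1.046. gudgeon: 0.68 < 1.046 → exclude; stop.
Optimal diet: bleak, rudd, perch — 3 of 4 types.

3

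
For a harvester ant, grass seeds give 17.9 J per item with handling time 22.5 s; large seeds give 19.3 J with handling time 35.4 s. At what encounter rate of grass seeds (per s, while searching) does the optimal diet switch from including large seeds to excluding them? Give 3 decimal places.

At the threshold, the rate on grass seeds alone equals the profitability of large seeds: λ·17.9/(1 + λ·22.5) = 19.3/35.4 = 0.5452.
Rearranging, λ(17.9 − 0.5452×22.5) = 0.5452, so λ = 0.5452/5.633 = 0.09679 per s.

0.097 per s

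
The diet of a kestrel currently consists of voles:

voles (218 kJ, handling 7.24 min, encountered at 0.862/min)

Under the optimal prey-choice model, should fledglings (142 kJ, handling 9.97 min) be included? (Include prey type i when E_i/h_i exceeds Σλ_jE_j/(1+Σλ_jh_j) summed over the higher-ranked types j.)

On voles alone, R = ΣλE/(1+Σλh) = 187.9/7.241 = 25.95 kJ/min.
fledglings: E/h = 142/9.97 = 14.24 kJ/min.
14.24 < 25.95, so adding fledglings would lower the average — exclude it.

No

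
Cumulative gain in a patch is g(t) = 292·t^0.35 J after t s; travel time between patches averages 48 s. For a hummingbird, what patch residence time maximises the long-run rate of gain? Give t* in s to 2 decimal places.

25.85 s

Maximise g(t)/(T+t): set derivative to zero → g'(t)(T+t) = g(t).
g'(t) = 0.35·292·t^-0.65. Setting 0.35·292·t^-0.65 = 292·t^0.35/(48+t) gives 0.35(48+t) = t, so 0.65·t = 0.35×48.
t* = 0.35×48/0.65 = 25.85 s.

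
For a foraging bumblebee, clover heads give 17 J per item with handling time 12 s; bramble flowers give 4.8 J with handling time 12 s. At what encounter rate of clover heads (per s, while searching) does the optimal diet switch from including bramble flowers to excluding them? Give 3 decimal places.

At the threshold, the rate on clover heads alone equals the profitability of bramble flowers: λ·17/(1 + λ·12) = 4.8/12 = 0.4.
Rearranging, λ(17 − 0.4×12) = 0.4, so λ = 0.4/12.2 = 0.03279 per s.

0.033 per s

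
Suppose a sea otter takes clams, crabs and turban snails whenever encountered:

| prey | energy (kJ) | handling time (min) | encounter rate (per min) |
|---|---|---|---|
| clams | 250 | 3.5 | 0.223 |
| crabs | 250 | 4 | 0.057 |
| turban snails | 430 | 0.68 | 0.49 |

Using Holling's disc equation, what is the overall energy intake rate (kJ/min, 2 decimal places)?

119.87 kJ/min

Energy encountered per unit search time: 0.223×250 + 0.057×250 + 0.49×430 = 280.7 kJ/min.
Handling time per unit search time: 0.223×3.5 + 0.057×4 + 0.49×0.68 = 1.342.
Rate = 280.7/(1 + 1.342) = 119.9 kJ/min.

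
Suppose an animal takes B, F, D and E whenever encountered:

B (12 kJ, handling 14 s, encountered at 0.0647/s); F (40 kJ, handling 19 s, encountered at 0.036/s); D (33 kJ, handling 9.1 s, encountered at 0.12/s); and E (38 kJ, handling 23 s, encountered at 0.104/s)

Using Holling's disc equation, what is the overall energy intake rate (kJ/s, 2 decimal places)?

R = (0.0647×12 + 0.036×40 + 0.12×33 + 0.104×38) / (1 + 0.0647×14 + 0.036×19 + 0.12×9.1 + 0.104×23) = 10.13/6.074 = 1.668 kJ/s.

1.67 kJ/s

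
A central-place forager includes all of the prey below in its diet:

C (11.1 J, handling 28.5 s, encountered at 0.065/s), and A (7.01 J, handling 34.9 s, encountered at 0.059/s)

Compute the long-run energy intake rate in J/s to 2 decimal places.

0.23 J/s

R = (0.065×11.1 + 0.059×7.01) / (1 + 0.065×28.5 + 0.059×34.9) = 1.135/4.912 = 0.2311 J/s.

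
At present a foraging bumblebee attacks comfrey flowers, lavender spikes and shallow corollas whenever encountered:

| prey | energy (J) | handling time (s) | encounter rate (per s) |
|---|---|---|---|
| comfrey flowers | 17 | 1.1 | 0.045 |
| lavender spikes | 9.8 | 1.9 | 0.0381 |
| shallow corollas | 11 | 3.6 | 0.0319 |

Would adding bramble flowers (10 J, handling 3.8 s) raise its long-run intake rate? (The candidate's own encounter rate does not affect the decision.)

On comfrey flowers, lavender spikes and shallow corollas alone, R = ΣλE/(1+Σλh) = 1.489/1.237 = 1.204 J/s.
Profitability of bramble flowers: 10/3.8 = 2.632 J/s.
Since 2.632 > R, including bramble flowers increases the long-run rate.

Yes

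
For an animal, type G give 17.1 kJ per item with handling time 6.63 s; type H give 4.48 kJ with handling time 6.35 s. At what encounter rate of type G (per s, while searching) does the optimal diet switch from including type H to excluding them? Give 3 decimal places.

0.057 per s

Drop type H once their profitability E₂/h₂ falls below the rate achievable on type G alone: E₂/h₂ = λE₁/(1 + λh₁).
Solve for λ: λE₁h₂ = E₂(1 + λh₁) → λ(E₁h₂ − E₂h₁) = E₂ → λ = E₂/(E₁h₂ − E₂h₁).
λ = 4.48/(17.1×6.35 − 4.48×6.63) = 4.48/78.88 = 0.05679 per s.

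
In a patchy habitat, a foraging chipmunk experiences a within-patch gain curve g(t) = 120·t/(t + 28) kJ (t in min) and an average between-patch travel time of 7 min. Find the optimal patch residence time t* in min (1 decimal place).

14.0 min

Maximise g(t)/(T+t): set derivative to zero → g'(t)(T+t) = g(t).
g'(t) = 120·28/(t + 28)². Setting 120·28/(t+28)² = 120t/[(t+28)(7+t)] gives 28(7+t) = t(t+28), so t² = 28×7 = 196.
t* = √196 = 14 min.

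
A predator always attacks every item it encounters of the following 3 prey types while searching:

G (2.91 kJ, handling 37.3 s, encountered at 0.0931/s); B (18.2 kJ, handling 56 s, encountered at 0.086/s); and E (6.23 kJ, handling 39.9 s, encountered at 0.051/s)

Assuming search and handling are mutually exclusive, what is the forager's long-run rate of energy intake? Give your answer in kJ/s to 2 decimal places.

0.19 kJ/s

R = Σλ_iE_i / (1 + Σλ_ih_i)
Numerator: 0.0931×2.91 + 0.086×18.2 + 0.051×6.23 = 2.154
Denominator: 1 + 0.0931×37.3 + 0.086×56 + 0.051×39.9 = 11.32
R = 2.154/11.32 = 0.1902 kJ/s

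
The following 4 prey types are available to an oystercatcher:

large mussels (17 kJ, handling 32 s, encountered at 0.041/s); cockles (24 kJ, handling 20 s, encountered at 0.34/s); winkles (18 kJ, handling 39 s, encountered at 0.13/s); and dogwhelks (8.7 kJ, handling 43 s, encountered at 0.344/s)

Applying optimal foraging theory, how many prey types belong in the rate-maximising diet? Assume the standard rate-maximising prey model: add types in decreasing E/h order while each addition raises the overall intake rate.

Rank by E/h (kJ/s): cockles 1.2, large mussels 0.531, winkles 0.462, dogwhelks 0.202. Include each in turn until the next type's E/h falls below the running intake rate.
Rate on top 1: 1.046. large mussels: 0.531 < 1.046 → exclude; stop.
Optimal diet: cockles — 1 of 4 types.

1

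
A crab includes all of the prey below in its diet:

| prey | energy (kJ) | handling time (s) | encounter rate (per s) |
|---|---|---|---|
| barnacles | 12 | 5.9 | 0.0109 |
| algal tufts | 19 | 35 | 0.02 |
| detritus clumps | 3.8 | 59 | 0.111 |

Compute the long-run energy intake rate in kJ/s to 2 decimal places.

R = Σλ_iE_i / (1 + Σλ_ih_i)
Numerator: 0.0109×12 + 0.02×19 + 0.111×3.8 = 0.9326
Denominator: 1 + 0.0109×5.9 + 0.02×35 + 0.111×59 = 8.313
R = 0.9326/8.313 = 0.1122 kJ/s

0.11 kJ/s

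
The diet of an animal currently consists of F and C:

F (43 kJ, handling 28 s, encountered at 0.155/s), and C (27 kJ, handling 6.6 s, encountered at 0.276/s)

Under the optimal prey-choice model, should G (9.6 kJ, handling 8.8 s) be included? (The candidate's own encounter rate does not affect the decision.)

No

Current rate: (0.155×43 + 0.276×27)/(1 + 0.155×28 + 0.276×6.6) = 1.971 kJ/s.
Profitability of G: 9.6/8.8 = 1.091 kJ/s.
Since 1.091 < R, time spent handling G is better spent searching.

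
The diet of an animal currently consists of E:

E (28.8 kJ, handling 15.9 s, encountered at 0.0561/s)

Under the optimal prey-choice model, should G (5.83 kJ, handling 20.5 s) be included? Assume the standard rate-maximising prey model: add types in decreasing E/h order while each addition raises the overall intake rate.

Intake rate on the current diet: R = (0.0561×28.8) / (1 + 0.0561×15.9) = 1.616/1.892 = 0.854 kJ/s.
G: E/h = 5.83/20.5 = 0.2844 kJ/s.
Since 0.2844 < R, time spent handling G is better spent searching.

No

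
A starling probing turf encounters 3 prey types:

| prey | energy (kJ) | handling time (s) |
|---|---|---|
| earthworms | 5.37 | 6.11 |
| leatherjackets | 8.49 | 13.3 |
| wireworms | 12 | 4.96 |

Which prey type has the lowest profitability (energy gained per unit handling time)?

leatherjackets

Profitability E/h (kJ/s): earthworms = 5.37/6.11 = 0.879, leatherjackets = 8.49/13.3 = 0.638, wireworms = 12/4.96 = 2.42.
Ranked: wireworms > earthworms > leatherjackets.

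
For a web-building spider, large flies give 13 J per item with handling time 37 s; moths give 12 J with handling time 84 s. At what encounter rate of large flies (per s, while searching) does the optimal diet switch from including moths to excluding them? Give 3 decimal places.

Drop moths once their profitability E₂/h₂ falls below the rate achievable on large flies alone: E₂/h₂ = λE₁/(1 + λh₁).
Solve for λ: λE₁h₂ = E₂(1 + λh₁) → λ(E₁h₂ − E₂h₁) = E₂ → λ = E₂/(E₁h₂ − E₂h₁).
λ = 12/(13×84 − 12×37) = 12/648 = 0.01852 per s.

0.019 per s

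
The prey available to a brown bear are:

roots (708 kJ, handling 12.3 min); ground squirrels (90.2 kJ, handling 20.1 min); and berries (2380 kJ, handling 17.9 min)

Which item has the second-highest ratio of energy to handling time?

roots

Profitability E/h (kJ/min): roots = 708/12.3 = 57.6, ground squirrels = 90.2/20.1 = 4.49, berries = 2380/17.9 = 133.
Ranked: berries > roots > ground squirrels.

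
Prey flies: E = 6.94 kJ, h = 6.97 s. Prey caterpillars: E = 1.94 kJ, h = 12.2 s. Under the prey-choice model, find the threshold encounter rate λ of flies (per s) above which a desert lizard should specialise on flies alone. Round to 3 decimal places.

Drop caterpillars once their profitability E₂/h₂ falls below the rate achievable on flies alone: E₂/h₂ = λE₁/(1 + λh₁).
Solve for λ: λE₁h₂ = E₂(1 + λh₁) → λ(E₁h₂ − E₂h₁) = E₂ → λ = E₂/(E₁h₂ − E₂h₁).
λ = 1.94/(6.94×12.2 − 1.94×6.97) = 1.94/71.15 = 0.02727 per s.

0.027 per s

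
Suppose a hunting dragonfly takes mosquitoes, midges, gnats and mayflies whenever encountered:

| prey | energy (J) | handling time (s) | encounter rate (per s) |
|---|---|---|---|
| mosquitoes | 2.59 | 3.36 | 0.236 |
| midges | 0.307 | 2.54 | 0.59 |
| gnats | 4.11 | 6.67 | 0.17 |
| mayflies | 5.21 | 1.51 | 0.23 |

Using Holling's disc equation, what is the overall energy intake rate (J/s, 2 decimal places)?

0.56 J/s

Energy encountered per unit search time: 0.236×2.59 + 0.59×0.307 + 0.17×4.11 + 0.23×5.21 = 2.689 J/s.
Handling time per unit search time: 0.236×3.36 + 0.59×2.54 + 0.17×6.67 + 0.23×1.51 = 3.773.
Rate = 2.689/(1 + 3.773) = 0.5635 J/s.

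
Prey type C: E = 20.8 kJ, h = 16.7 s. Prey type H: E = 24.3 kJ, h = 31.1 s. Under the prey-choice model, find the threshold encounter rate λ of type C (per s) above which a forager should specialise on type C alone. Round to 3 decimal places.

0.101 per s

The zero-one rule: include type H iff E₂/h₂ > λE₁/(1+λh₁). Equality gives the switch point.
λE₁h₂ = E₂ + λE₂h₁ ⇒ λ = E₂/(E₁h₂ − E₂h₁) = 24.3/(646.9 − 405.8) = 0.1008 per s.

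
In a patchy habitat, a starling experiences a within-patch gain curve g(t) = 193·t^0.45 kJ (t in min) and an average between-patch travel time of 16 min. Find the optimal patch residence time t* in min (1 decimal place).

Optimal t* satisfies g'(t*) = g(t*)/(T + t*).
g'(t) = 0.45·193·t^-0.55. Setting 0.45·193·t^-0.55 = 193·t^0.45/(16+t) gives 0.45(16+t) = t, so 0.55·t = 0.45×16.
t* = 0.45×16/0.55 = 13.09 min.

13.1 min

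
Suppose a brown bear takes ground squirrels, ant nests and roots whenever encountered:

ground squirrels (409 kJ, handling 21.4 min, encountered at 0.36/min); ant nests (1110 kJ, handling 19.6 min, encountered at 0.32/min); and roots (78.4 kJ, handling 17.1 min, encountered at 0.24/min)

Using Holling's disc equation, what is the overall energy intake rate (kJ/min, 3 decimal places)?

27.319 kJ/min

Energy encountered per unit search time: 0.36×409 + 0.32×1110 + 0.24×78.4 = 521.3 kJ/min.
Handling time per unit search time: 0.36×21.4 + 0.32×19.6 + 0.24×17.1 = 18.08.
Rate = 521.3/(1 + 18.08) = 27.32 kJ/min.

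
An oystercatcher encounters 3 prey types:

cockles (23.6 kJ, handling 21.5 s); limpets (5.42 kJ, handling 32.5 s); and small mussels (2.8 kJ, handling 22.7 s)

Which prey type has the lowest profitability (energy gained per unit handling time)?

small mussels

Profitability E/h (kJ/s): cockles = 23.6/21.5 = 1.1, limpets = 5.42/32.5 = 0.167, small mussels = 2.8/22.7 = 0.123.
Ranked: cockles > limpets > small mussels.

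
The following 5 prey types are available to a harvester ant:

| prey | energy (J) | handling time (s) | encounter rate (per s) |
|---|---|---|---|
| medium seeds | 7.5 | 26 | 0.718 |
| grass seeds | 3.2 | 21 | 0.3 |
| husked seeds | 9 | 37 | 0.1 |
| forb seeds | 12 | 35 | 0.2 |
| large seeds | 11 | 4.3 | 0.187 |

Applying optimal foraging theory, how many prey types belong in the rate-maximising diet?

Profitabilities (E/h, J/s): large seeds 2.56, forb seeds 0.343, medium seeds 0.288, husked seeds 0.243, grass seeds 0.152. Add prey in this order while the next type's profitability exceeds the intake rate on those already taken.
Rate on top 1: 1.14. forb seeds: 0.343 < 1.14 → exclude; stop.
Optimal diet: large seeds — 1 of 5 types.

1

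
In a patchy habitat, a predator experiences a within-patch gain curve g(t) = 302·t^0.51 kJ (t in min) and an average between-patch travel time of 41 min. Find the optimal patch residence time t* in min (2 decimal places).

42.67 min

By the marginal value theorem, leave when the instantaneous gain rate g'(t) equals the habitat-wide average g(t)/(T + t).
g'(t) = 0.51·302·t^-0.49. Setting 0.51·302·t^-0.49 = 302·t^0.51/(41+t) gives 0.51(41+t) = t, so 0.49·t = 0.51×41.
t* = 0.51×41/0.49 = 42.67 min.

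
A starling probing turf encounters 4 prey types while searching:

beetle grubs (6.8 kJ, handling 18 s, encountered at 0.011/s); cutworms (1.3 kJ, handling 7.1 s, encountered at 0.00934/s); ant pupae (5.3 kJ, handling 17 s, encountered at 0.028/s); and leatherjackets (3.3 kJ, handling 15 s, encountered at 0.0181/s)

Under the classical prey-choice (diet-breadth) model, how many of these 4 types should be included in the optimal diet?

4

Rank by E/h (kJ/s): beetle grubs 0.378, ant pupae 0.312, leatherjackets 0.22, cutworms 0.183. Include each in turn until the next type's E/h falls below the running intake rate.
Rate on top 1: 0.06244. ant pupae: 0.312 > 0.06244 → include.
Rate on top 2: 0.1333. leatherjackets: 0.22 > 0.1333 → include.
Rate on top 3: 0.1454. cutworms: 0.183 > 0.1454 → include.
Optimal diet: beetle grubs, ant pupae, leatherjackets, cutworms — 4 of 4 types.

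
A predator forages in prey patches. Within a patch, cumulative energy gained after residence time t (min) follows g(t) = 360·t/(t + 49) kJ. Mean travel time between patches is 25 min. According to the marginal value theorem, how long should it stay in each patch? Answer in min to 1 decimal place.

Optimal t* satisfies g'(t*) = g(t*)/(T + t*).
g'(t) = 360·49/(t + 49)². Setting 360·49/(t+49)² = 360t/[(t+49)(25+t)] gives 49(25+t) = t(t+49), so t² = 49×25 = 1225.
t* = √1225 = 35 min.

35.0 min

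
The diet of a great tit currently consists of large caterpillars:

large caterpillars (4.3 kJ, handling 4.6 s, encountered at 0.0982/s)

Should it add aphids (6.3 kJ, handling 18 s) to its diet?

Yes

Current rate: (0.0982×4.3)/(1 + 0.0982×4.6) = 0.2909 kJ/s.
aphids: E/h = 6.3/18 = 0.35 kJ/s.
Since 0.35 > R, including aphids increases the long-run rate.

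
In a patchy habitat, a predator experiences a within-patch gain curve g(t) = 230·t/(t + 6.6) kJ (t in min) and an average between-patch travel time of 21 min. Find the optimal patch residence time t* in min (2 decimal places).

By the marginal value theorem, leave when the instantaneous gain rate g'(t) equals the habitat-wide average g(t)/(T + t).
g'(t) = 230·6.6/(t + 6.6)². Setting 230·6.6/(t+6.6)² = 230t/[(t+6.6)(21+t)] gives 6.6(21+t) = t(t+6.6), so t² = 6.6×21 = 138.6.
t* = √138.6 = 11.77 min.

11.77 min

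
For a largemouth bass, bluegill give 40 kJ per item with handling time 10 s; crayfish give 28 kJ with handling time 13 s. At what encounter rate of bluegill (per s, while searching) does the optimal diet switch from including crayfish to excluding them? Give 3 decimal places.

The zero-one rule: include crayfish iff E₂/h₂ > λE₁/(1+λh₁). Equality gives the switch point.
λE₁h₂ = E₂ + λE₂h₁ ⇒ λ = E₂/(E₁h₂ − E₂h₁) = 28/(520 − 280) = 0.1167 per s.

0.117 per s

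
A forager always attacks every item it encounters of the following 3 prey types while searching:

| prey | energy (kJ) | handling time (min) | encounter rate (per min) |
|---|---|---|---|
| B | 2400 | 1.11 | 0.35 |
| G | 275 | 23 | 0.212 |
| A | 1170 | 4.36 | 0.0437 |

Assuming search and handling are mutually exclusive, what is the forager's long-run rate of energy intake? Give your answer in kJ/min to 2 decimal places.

R = (0.35×2400 + 0.212×275 + 0.0437×1170) / (1 + 0.35×1.11 + 0.212×23 + 0.0437×4.36) = 949.4/6.455 = 147.1 kJ/min.

147.08 kJ/min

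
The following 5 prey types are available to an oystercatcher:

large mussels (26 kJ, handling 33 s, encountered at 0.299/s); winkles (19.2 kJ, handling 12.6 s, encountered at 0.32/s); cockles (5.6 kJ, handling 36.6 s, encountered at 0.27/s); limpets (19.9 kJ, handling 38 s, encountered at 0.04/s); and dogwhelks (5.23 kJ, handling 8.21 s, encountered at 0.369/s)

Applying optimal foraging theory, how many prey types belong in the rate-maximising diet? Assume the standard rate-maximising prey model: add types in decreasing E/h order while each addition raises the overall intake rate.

E/h in descending order: winkles 1.52, large mussels 0.788, dogwhelks 0.637, limpets 0.524, cockles 0.153 kJ/s. The optimal diet is the largest prefix of this list for which every included type satisfies E_i/h_i > R on the types above it.
Rate on top 1: 1.221. large mussels: 0.788 < 1.221 → exclude; stop.
Optimal diet: winkles — 1 of 5 types.

1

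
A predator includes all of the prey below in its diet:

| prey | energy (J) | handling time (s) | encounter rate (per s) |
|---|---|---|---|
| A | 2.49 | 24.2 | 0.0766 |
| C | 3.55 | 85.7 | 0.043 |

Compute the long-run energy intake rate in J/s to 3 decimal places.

0.053 J/s

Energy encountered per unit search time: 0.0766×2.49 + 0.043×3.55 = 0.3434 J/s.
Handling time per unit search time: 0.0766×24.2 + 0.043×85.7 = 5.539.
Rate = 0.3434/(1 + 5.539) = 0.05251 J/s.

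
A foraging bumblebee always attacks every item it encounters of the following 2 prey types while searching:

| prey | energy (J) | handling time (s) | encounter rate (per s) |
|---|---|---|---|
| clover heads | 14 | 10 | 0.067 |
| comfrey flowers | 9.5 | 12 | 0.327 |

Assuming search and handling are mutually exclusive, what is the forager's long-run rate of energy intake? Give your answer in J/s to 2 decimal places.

0.72 J/s

R = Σλ_iE_i / (1 + Σλ_ih_i)
Numerator: 0.067×14 + 0.327×9.5 = 4.045
Denominator: 1 + 0.067×10 + 0.327×12 = 5.594
R = 4.045/5.594 = 0.723 J/s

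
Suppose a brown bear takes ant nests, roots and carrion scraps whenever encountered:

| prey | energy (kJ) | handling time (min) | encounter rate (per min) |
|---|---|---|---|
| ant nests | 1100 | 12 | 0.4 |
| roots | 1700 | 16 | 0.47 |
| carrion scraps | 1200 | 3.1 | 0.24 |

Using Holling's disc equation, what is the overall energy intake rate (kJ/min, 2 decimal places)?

108.58 kJ/min

R = (0.4×1100 + 0.47×1700 + 0.24×1200) / (1 + 0.4×12 + 0.47×16 + 0.24×3.1) = 1527/14.06 = 108.6 kJ/min.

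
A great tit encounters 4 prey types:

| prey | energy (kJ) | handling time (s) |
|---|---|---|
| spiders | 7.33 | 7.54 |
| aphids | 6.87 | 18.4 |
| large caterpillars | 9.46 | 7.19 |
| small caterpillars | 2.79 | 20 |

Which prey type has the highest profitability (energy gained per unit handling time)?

large caterpillars

Profitability E/h (kJ/s): spiders = 7.33/7.54 = 0.972, aphids = 6.87/18.4 = 0.373, large caterpillars = 9.46/7.19 = 1.32, small caterpillars = 2.79/20 = 0.14.
Ranked: large caterpillars > spiders > aphids > small caterpillars.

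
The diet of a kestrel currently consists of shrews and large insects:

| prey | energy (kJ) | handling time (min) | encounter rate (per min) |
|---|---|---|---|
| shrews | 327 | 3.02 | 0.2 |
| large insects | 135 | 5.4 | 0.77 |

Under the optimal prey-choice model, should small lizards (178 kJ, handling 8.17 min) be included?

Intake rate on the current diet: R = (0.2×327 + 0.77×135) / (1 + 0.2×3.02 + 0.77×5.4) = 169.4/5.762 = 29.39 kJ/min.
Profitability of small lizards: 178/8.17 = 21.79 kJ/min.
21.79 < 29.39, so adding small lizards would lower the average — exclude it.

No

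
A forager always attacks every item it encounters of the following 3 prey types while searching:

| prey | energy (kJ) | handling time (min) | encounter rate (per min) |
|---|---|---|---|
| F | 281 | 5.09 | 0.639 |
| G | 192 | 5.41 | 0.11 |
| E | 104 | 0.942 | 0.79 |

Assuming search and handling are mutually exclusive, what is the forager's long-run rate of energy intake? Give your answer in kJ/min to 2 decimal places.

50.58 kJ/min

R = Σλ_iE_i / (1 + Σλ_ih_i)
Numerator: 0.639×281 + 0.11×192 + 0.79×104 = 282.8
Denominator: 1 + 0.639×5.09 + 0.11×5.41 + 0.79×0.942 = 5.592
R = 282.8/5.592 = 50.58 kJ/min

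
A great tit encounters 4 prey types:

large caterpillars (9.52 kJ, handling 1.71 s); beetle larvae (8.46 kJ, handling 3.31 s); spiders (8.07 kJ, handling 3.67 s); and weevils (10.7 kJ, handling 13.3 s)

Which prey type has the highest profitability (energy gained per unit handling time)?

large caterpillars

Profitability E/h (kJ/s): large caterpillars = 9.52/1.71 = 5.57, beetle larvae = 8.46/3.31 = 2.56, spiders = 8.07/3.67 = 2.2, weevils = 10.7/13.3 = 0.805.
Ranked: large caterpillars > beetle larvae > spiders > weevils.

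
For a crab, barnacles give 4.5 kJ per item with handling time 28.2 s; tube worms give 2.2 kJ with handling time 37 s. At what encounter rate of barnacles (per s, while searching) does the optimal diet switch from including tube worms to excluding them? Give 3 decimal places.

0.021 per s

The zero-one rule: include tube worms iff E₂/h₂ > λE₁/(1+λh₁). Equality gives the switch point.
λE₁h₂ = E₂ + λE₂h₁ ⇒ λ = E₂/(E₁h₂ − E₂h₁) = 2.2/(166.5 − 62.04) = 0.02106 per s.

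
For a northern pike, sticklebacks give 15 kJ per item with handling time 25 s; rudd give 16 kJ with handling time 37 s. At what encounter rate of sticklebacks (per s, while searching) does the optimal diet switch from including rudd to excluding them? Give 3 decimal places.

0.103 per s

The zero-one rule: include rudd iff E₂/h₂ > λE₁/(1+λh₁). Equality gives the switch point.
λE₁h₂ = E₂ + λE₂h₁ ⇒ λ = E₂/(E₁h₂ − E₂h₁) = 16/(555 − 400) = 0.1032 per s.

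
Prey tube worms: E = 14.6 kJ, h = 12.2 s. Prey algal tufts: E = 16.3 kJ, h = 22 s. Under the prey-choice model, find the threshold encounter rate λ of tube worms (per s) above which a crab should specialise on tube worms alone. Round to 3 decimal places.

The zero-one rule: include algal tufts iff E₂/h₂ > λE₁/(1+λh₁). Equality gives the switch point.
λE₁h₂ = E₂ + λE₂h₁ ⇒ λ = E₂/(E₁h₂ − E₂h₁) = 16.3/(321.2 − 198.9) = 0.1332 per s.

0.133 per s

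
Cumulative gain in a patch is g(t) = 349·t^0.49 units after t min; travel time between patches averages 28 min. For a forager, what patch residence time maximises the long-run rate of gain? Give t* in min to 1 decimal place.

26.9 min

Maximise g(t)/(T+t): set derivative to zero → g'(t)(T+t) = g(t).
g'(t) = 0.49·349·t^-0.51. Setting 0.49·349·t^-0.51 = 349·t^0.49/(28+t) gives 0.49(28+t) = t, so 0.51·t = 0.49×28.
t* = 0.49×28/0.51 = 26.9 min.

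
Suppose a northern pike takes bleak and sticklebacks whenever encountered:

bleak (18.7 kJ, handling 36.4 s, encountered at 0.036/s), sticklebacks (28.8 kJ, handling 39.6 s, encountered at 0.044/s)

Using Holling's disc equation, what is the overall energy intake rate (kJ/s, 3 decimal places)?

R = (0.036×18.7 + 0.044×28.8) / (1 + 0.036×36.4 + 0.044×39.6) = 1.94/4.053 = 0.4788 kJ/s.

0.479 kJ/s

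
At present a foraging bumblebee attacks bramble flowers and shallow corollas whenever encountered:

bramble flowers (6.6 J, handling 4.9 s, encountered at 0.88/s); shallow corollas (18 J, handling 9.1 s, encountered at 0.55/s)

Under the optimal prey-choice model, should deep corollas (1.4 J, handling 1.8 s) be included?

Current rate: (0.88×6.6 + 0.55×18)/(1 + 0.88×4.9 + 0.55×9.1) = 1.523 J/s.
deep corollas: E/h = 1.4/1.8 = 0.7778 J/s.
Since 0.7778 < R, time spent handling deep corollas is better spent searching.

No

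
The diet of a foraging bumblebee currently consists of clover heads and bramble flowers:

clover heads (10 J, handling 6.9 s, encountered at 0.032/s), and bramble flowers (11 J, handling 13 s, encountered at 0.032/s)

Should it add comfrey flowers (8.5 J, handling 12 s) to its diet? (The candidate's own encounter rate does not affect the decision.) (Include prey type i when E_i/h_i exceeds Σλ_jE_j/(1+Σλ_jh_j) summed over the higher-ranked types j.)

On clover heads and bramble flowers alone, R = ΣλE/(1+Σλh) = 0.672/1.637 = 0.4106 J/s.
Profitability of comfrey flowers: 8.5/12 = 0.7083 J/s.
0.7083 > 0.4106, so adding comfrey flowers raises the average — include it.

Yes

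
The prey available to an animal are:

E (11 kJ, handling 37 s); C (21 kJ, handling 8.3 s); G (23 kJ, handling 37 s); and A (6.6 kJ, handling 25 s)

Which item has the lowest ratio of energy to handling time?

A

In descending order of E/h:
C: 21/8.3 = 2.53 kJ/s
G: 23/37 = 0.622 kJ/s
E: 11/37 = 0.297 kJ/s
A: 6.6/25 = 0.264 kJ/s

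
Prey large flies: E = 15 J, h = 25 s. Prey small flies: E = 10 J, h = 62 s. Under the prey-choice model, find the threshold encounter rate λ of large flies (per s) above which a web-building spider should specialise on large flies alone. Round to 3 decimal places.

0.015 per s

At the threshold, the rate on large flies alone equals the profitability of small flies: λ·15/(1 + λ·25) = 10/62 = 0.1613.
Rearranging, λ(15 − 0.1613×25) = 0.1613, so λ = 0.1613/10.97 = 0.01471 per s.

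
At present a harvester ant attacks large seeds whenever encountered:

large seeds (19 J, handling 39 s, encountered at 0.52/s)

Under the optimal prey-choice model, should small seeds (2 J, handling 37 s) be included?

Current rate: (0.52×19)/(1 + 0.52×39) = 0.4643 J/s.
small seeds: E/h = 2/37 = 0.05405 J/s.
Since 0.05405 < R, time spent handling small seeds is better spent searching.

No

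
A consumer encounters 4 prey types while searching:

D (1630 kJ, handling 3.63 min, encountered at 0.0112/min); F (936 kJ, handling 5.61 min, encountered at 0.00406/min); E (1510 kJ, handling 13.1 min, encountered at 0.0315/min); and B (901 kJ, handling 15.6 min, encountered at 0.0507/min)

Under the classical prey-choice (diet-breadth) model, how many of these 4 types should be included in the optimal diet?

Profitabilities (E/h, kJ/min): D 449, F 167, E 115, B 57.8. Add prey in this order while the next type's profitability exceeds the intake rate on those already taken.
Rate on top 1: 17.54. F: 167 > 17.54 → include.
Rate on top 2: 20.74. E: 115 > 20.74 → include.
Rate on top 3: 47.17. B: 57.8 > 47.17 → include.
Optimal diet: D, F, E, B — 4 of 4 types.

4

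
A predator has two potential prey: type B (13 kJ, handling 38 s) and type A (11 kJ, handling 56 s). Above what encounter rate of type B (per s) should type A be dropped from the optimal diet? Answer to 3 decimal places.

0.035 per s

At the threshold, the rate on type B alone equals the profitability of type A: λ·13/(1 + λ·38) = 11/56 = 0.1964.
Rearranging, λ(13 − 0.1964×38) = 0.1964, so λ = 0.1964/5.536 = 0.03548 per s.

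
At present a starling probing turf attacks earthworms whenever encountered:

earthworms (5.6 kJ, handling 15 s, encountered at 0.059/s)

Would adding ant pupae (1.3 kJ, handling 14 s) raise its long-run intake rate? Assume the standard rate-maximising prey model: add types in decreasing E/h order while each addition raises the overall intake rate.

No

On earthworms alone, R = ΣλE/(1+Σλh) = 0.3304/1.885 = 0.1753 kJ/s.
Profitability of ant pupae: 1.3/14 = 0.09286 kJ/s.
Since 0.09286 < R, time spent handling ant pupae is better spent searching.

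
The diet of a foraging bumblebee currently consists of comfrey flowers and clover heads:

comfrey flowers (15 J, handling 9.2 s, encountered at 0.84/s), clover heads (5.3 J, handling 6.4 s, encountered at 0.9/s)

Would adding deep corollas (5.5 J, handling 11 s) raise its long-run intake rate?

Intake rate on the current diet: R = (0.84×15 + 0.9×5.3) / (1 + 0.84×9.2 + 0.9×6.4) = 17.37/14.49 = 1.199 J/s.
deep corollas: E/h = 5.5/11 = 0.5 J/s.
0.5 < 1.199, so adding deep corollas would lower the average — exclude it.

No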